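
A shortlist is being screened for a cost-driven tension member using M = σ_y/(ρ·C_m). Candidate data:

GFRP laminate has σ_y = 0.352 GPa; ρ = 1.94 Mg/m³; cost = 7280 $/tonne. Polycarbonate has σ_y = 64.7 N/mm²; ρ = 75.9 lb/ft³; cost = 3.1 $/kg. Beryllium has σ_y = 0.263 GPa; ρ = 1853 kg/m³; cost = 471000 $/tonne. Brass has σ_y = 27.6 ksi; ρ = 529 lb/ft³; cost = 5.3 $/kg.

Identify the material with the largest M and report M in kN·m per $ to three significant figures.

Normalizing units and computing the index:
  GFRP laminate: σ_y = 352.0 MPa, ρ = 1940 kg/m³, cost = 7.280 $/kg
  polycarbonate: σ_y = 64.70 MPa, ρ = 1216 kg/m³, cost = 3.100 $/kg
  beryllium: σ_y = 263.0 MPa, ρ = 1853 kg/m³, cost = 471.0 $/kg
  brass: σ_y = 190.3 MPa, ρ = 8474 kg/m³, cost = 5.300 $/kg
  GFRP laminate: M = 24.9 kN·m per $
  polycarbonate: M = 17.2 kN·m per $
  brass: M = 4.24 kN·m per $
  beryllium: M = 0.301 kN·m per $
The maximum is for GFRP laminate.

GFRP laminate, M = 24.9 kN·m per $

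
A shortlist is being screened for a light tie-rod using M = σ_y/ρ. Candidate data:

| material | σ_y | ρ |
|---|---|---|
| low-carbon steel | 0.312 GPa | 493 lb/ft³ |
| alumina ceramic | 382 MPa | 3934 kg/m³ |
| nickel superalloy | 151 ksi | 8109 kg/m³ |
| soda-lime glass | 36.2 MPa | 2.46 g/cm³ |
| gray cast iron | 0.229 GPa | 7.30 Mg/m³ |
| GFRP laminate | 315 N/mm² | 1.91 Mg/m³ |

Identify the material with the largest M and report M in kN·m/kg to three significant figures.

Normalizing units and computing the index:
  low-carbon steel: σ_y = 312.0 MPa, ρ = 7897 kg/m³
  alumina ceramic: σ_y = 382.0 MPa, ρ = 3934 kg/m³
  nickel superalloy: σ_y = 1041 MPa, ρ = 8109 kg/m³
  soda-lime glass: σ_y = 36.20 MPa, ρ = 2460 kg/m³
  gray cast iron: σ_y = 229.0 MPa, ρ = 7300 kg/m³
  GFRP laminate: σ_y = 315.0 MPa, ρ = 1910 kg/m³
  GFRP laminate: M = 165 kN·m/kg
  nickel superalloy: M = 128 kN·m/kg
  alumina ceramic: M = 97.1 kN·m/kg
  low-carbon steel: M = 39.5 kN·m/kg
  gray cast iron: M = 31.4 kN·m/kg
  soda-lime glass: M = 14.7 kN·m/kg
The maximum is for GFRP laminate.

GFRP laminate, M = 165 kN·m/kg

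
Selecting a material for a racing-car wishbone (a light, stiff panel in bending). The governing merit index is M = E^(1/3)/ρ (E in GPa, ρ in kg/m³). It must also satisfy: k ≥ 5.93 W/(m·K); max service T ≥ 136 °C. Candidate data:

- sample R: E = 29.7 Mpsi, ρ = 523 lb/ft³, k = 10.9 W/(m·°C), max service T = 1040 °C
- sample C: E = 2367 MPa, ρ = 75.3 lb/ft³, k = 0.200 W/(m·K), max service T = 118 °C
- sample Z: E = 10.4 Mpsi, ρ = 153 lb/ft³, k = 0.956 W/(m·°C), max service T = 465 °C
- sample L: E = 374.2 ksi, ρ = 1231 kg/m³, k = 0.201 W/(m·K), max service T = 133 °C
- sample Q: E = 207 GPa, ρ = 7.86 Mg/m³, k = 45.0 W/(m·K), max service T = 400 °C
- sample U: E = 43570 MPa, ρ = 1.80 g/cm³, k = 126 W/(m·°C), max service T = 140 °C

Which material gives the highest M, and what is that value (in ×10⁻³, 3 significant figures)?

sample U, M = 1.95×10⁻³

Screen on constraints: k ≥ 5.93 W/(m·K); max service T ≥ 136 °C. Survivors: sample R, sample Q, sample U.
After converting to SI:
  sample R: E = 204.8 GPa, ρ = 8378 kg/m³
  sample Q: E = 207.0 GPa, ρ = 7860 kg/m³
  sample U: E = 43.57 GPa, ρ = 1800 kg/m³
  sample U: M = 1.95×10⁻³
  sample Q: M = 0.753×10⁻³
  sample R: M = 0.704×10⁻³
Sample U ranks first.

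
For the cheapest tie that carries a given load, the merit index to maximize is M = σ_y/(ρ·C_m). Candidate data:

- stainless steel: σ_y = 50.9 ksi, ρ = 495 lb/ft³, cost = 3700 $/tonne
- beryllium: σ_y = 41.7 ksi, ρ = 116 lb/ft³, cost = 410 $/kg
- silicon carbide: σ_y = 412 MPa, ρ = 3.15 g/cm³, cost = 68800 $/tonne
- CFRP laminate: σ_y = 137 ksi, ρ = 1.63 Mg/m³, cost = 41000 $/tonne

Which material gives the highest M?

In SI units:
  stainless steel: σ_y = 350.9 MPa, ρ = 7929 kg/m³, cost = 3.700 $/kg
  beryllium: σ_y = 287.5 MPa, ρ = 1858 kg/m³, cost = 410.0 $/kg
  silicon carbide: σ_y = 412.0 MPa, ρ = 3150 kg/m³, cost = 68.80 $/kg
  CFRP laminate: σ_y = 944.6 MPa, ρ = 1630 kg/m³, cost = 41.00 $/kg
  CFRP laminate: M = 14.1 kN·m per $
  stainless steel: M = 12.0 kN·m per $
  silicon carbide: M = 1.90 kN·m per $
  beryllium: M = 0.377 kN·m per $
CFRP laminate ranks first.

CFRP laminate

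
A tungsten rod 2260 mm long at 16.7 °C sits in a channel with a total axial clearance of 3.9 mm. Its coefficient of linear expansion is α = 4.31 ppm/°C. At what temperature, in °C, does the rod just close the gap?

417 °C

α·L₀·ΔT = 3.9 mm ⇒ ΔT = 3.9 / (4.31×10⁻⁶ × 2260.0) = 400.4 K.
T = 16.7 + 400.4 = 417.1 °C.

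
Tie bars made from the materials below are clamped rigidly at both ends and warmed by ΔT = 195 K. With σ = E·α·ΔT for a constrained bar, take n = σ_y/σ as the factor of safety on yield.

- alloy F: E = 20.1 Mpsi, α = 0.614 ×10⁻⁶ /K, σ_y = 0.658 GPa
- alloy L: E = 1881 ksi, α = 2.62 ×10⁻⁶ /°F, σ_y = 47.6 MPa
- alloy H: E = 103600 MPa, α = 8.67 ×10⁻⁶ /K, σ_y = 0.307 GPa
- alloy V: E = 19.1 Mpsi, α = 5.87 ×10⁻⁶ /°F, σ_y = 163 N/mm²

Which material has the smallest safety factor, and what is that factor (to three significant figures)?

alloy V, n = 0.601

Per material, after unit conversion:
  alloy F: E = 138.6, α = 0.614, σ_y = 658.0 → σ = 16.6 MPa, n = 39.7
  alloy L: E = 12.97, α = 4.72, σ_y = 47.60 → σ = 11.9 MPa, n = 3.99
  alloy H: E = 103.6, α = 8.67, σ_y = 307.0 → σ = 175 MPa, n = 1.75
  alloy V: E = 131.7, α = 10.6, σ_y = 163.0 → σ = 271 MPa, n = 0.601
Alloy V has the lowest safety factor, n = 0.601.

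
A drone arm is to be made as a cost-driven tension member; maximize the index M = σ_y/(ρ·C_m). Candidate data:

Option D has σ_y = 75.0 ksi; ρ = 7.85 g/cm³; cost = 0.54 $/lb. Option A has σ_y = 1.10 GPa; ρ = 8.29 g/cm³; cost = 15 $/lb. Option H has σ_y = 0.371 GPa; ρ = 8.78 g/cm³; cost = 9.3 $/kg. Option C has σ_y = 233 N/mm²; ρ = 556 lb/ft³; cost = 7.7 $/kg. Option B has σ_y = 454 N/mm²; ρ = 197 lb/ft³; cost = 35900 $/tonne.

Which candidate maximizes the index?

option D

Putting every candidate on a common basis:
  option D: σ_y = 517.1 MPa, ρ = 7850 kg/m³, cost = 1.190 $/kg
  option A: σ_y = 1100 MPa, ρ = 8290 kg/m³, cost = 33.07 $/kg
  option H: σ_y = 371.0 MPa, ρ = 8780 kg/m³, cost = 9.300 $/kg
  option C: σ_y = 233.0 MPa, ρ = 8906 kg/m³, cost = 7.700 $/kg
  option B: σ_y = 454.0 MPa, ρ = 3156 kg/m³, cost = 35.90 $/kg
  option D: M = 55.3 kN·m per $
  option H: M = 4.54 kN·m per $
  option A: M = 4.01 kN·m per $
  option B: M = 4.01 kN·m per $
  option C: M = 3.40 kN·m per $
Option D ranks first.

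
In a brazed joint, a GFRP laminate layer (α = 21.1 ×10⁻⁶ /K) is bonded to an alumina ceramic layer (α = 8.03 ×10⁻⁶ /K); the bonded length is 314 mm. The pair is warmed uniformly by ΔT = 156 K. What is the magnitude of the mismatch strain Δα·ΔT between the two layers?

Δα = |21.1 − 8.03|×10⁻⁶/K = 13.1×10⁻⁶/K.
Mismatch strain = Δα·ΔT = 13.1×10⁻⁶ × 156.0 = 2.04×10⁻³.

2.04×10⁻³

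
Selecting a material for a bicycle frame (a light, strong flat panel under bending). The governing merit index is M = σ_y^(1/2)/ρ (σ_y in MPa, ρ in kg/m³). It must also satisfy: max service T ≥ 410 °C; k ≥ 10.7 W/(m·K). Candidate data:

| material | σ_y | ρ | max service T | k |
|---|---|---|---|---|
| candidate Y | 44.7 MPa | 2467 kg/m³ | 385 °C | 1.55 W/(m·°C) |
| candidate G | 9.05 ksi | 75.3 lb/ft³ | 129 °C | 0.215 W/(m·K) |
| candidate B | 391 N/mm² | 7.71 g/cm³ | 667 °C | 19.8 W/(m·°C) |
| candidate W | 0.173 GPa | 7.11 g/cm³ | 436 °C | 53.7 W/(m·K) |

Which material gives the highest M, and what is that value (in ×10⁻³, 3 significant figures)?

candidate B, M = 2.56×10⁻³

Screen on constraints: max service T ≥ 410 °C; k ≥ 10.7 W/(m·K). Survivors: candidate B, candidate W.
In SI units:
  candidate B: σ_y = 391.0 MPa, ρ = 7710 kg/m³
  candidate W: σ_y = 173.0 MPa, ρ = 7110 kg/m³
  candidate B: M = 2.56×10⁻³
  candidate W: M = 1.85×10⁻³
Candidate B ranks first.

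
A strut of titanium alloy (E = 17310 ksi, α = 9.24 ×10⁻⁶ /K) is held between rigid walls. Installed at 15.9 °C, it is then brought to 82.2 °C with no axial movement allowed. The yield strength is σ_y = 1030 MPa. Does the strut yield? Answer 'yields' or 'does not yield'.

E = 17310 ksi = 119.3 GPa.
ΔT = 66.30 K. Constrained thermal stress σ = E·α·ΔT = 119.3×10³ MPa × 9.24×10⁻⁶ × 66.30 = 73.1 MPa (compressive).
Compare to σ_y = 1030 MPa: σ < σ_y, so it does not yield.

does not yield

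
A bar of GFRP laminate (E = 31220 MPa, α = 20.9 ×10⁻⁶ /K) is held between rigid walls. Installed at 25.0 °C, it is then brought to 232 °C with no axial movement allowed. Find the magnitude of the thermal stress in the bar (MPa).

E = 31220 MPa = 31.22 GPa.
ΔT = 207.0 K. Constrained thermal stress σ = E·α·ΔT = 31.22×10³ MPa × 20.9×10⁻⁶ × 207.0 = 135 MPa (compressive).

135 MPa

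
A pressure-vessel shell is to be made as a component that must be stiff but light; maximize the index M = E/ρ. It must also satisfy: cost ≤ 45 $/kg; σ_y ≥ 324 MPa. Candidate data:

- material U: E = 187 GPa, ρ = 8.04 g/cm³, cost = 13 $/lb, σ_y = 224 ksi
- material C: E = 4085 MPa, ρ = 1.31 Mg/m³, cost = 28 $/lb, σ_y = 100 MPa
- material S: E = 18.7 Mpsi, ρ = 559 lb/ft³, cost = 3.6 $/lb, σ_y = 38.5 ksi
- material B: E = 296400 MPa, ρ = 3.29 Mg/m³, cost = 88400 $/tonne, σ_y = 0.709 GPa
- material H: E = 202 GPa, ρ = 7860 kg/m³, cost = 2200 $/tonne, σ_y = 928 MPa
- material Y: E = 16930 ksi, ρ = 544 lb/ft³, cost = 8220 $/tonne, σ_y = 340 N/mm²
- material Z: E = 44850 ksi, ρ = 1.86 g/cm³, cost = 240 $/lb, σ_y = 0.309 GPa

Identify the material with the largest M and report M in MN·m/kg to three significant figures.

material H, M = 25.7 MN·m/kg

Screen on constraints: cost ≤ 45 $/kg; σ_y ≥ 324 MPa. Survivors: material U, material H, material Y.
In SI units:
  material U: E = 187.0 GPa, ρ = 8040 kg/m³
  material H: E = 202.0 GPa, ρ = 7860 kg/m³
  material Y: E = 116.7 GPa, ρ = 8714 kg/m³
  material H: M = 25.7 MN·m/kg
  material U: M = 23.3 MN·m/kg
  material Y: M = 13.4 MN·m/kg
Highest index: material H.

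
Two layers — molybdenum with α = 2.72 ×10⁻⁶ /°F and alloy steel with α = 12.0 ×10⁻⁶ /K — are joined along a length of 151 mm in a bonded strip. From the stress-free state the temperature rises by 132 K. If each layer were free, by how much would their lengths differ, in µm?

142 µm

molybdenum: α = 2.72×10⁻⁶/°F × 9/5 = 4.90×10⁻⁶/K.
Δα = |4.90 − 12.0|×10⁻⁶/K = 7.10×10⁻⁶/K.
ΔL_mismatch = Δα·L·ΔT = 7.10×10⁻⁶ × 151.0 mm × 132.0 K = 142 µm.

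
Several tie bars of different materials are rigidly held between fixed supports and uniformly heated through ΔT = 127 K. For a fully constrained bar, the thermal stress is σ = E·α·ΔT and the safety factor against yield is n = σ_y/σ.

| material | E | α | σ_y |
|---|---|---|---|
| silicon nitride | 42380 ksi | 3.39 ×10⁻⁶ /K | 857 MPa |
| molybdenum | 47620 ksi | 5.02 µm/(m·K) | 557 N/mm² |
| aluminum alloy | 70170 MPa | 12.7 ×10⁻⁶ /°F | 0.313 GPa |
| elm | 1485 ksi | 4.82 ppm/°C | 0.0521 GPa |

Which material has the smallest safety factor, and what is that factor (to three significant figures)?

Per material, after unit conversion:
  silicon nitride: E = 292.2, α = 3.39, σ_y = 857.0 → σ = 126 MPa, n = 6.81
  molybdenum: E = 328.3, α = 5.02, σ_y = 557.0 → σ = 209 MPa, n = 2.66
  aluminum alloy: E = 70.17, α = 22.9, σ_y = 313.0 → σ = 204 MPa, n = 1.54
  elm: E = 10.24, α = 4.82, σ_y = 52.10 → σ = 6.27 MPa, n = 8.31
The minimum is aluminum alloy at n = 1.54.

aluminum alloy, n = 1.54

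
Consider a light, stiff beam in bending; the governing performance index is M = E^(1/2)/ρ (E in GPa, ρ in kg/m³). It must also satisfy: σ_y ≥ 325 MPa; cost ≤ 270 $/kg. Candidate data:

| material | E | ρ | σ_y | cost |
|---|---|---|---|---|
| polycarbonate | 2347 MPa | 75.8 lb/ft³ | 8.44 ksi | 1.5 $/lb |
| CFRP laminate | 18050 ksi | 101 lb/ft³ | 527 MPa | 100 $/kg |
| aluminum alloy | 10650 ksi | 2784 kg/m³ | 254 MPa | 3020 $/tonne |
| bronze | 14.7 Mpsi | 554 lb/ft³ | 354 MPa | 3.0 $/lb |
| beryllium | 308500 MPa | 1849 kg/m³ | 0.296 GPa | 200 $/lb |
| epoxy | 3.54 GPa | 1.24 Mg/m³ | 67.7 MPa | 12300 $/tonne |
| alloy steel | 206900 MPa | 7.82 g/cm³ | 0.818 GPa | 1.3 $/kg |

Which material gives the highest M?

Screen on constraints: σ_y ≥ 325 MPa; cost ≤ 270 $/kg. Survivors: CFRP laminate, bronze, alloy steel.
After converting to SI:
  CFRP laminate: E = 124.5 GPa, ρ = 1618 kg/m³
  bronze: E = 101.4 GPa, ρ = 8874 kg/m³
  alloy steel: E = 206.9 GPa, ρ = 7820 kg/m³
  CFRP laminate: M = 6.90×10⁻³
  alloy steel: M = 1.84×10⁻³
  bronze: M = 1.13×10⁻³
The maximum is for CFRP laminate.

CFRP laminate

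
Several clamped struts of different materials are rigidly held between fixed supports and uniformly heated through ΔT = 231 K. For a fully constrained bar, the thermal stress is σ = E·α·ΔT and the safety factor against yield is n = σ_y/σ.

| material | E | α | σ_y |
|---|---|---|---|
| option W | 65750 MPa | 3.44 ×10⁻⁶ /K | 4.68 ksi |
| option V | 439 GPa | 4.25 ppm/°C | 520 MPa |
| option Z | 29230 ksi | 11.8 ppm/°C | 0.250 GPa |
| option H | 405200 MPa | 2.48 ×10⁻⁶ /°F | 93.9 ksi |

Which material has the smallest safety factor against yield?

option Z

With everything in SI (GPa, ×10⁻⁶/K, MPa):
  option W: E = 65.75, α = 3.44, σ_y = 32.27 → σ = 52.2 MPa, n = 0.618
  option V: E = 439.0, α = 4.25, σ_y = 520.0 → σ = 431 MPa, n = 1.21
  option Z: E = 201.5, α = 11.8, σ_y = 250.0 → σ = 549 MPa, n = 0.455
  option H: E = 405.2, α = 4.46, σ_y = 647.4 → σ = 418 MPa, n = 1.55
Option Z has the lowest safety factor, n = 0.455.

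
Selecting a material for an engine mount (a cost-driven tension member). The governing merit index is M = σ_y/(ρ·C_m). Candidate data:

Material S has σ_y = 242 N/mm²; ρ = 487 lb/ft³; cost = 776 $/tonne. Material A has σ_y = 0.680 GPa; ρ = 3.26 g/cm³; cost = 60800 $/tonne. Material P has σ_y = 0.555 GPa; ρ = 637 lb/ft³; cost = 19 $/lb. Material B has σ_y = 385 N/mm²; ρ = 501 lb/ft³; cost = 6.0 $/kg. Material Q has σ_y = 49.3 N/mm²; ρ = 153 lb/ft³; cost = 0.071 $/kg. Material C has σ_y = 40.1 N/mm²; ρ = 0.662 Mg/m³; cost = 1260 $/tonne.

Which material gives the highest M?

Putting every candidate on a common basis:
  material S: σ_y = 242.0 MPa, ρ = 7801 kg/m³, cost = 0.7760 $/kg
  material A: σ_y = 680.0 MPa, ρ = 3260 kg/m³, cost = 60.80 $/kg
  material P: σ_y = 555.0 MPa, ρ = 10200 kg/m³, cost = 41.89 $/kg
  material B: σ_y = 385.0 MPa, ρ = 8025 kg/m³, cost = 6.000 $/kg
  material Q: σ_y = 49.30 MPa, ρ = 2451 kg/m³, cost = 0.07100 $/kg
  material C: σ_y = 40.10 MPa, ρ = 662.0 kg/m³, cost = 1.260 $/kg
  material Q: M = 283 kN·m per $
  material C: M = 48.1 kN·m per $
  material S: M = 40.0 kN·m per $
  material B: M = 8.00 kN·m per $
  material A: M = 3.43 kN·m per $
  material P: M = 1.30 kN·m per $
Material Q ranks first.

material Q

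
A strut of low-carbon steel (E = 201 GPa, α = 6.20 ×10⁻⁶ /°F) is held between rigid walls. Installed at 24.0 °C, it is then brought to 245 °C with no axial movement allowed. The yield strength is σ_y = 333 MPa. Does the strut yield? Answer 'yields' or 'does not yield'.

yields

α = 6.20×10⁻⁶/°F × 9/5 = 11.2×10⁻⁶/K.
ΔT = 221.0 K. Constrained thermal stress σ = E·α·ΔT = 201.0×10³ MPa × 11.2×10⁻⁶ × 221.0 = 496 MPa (compressive).
Compare to σ_y = 333 MPa: σ ≥ σ_y, so it yields.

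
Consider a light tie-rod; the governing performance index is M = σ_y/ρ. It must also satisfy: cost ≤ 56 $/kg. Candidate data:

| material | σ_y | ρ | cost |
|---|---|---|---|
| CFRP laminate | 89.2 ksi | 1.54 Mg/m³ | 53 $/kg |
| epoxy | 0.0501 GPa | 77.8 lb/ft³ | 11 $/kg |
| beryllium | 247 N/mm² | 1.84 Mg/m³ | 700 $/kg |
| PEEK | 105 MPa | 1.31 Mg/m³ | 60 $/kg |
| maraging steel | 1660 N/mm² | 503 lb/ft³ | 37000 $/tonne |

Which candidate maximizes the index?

CFRP laminate

Screen on constraints: cost ≤ 56 $/kg. Survivors: CFRP laminate, epoxy, maraging steel.
Normalizing units and computing the index:
  CFRP laminate: σ_y = 615.0 MPa, ρ = 1540 kg/m³
  epoxy: σ_y = 50.10 MPa, ρ = 1246 kg/m³
  maraging steel: σ_y = 1660 MPa, ρ = 8057 kg/m³
  CFRP laminate: M = 399 kN·m/kg
  maraging steel: M = 206 kN·m/kg
  epoxy: M = 40.2 kN·m/kg
CFRP laminate ranks first.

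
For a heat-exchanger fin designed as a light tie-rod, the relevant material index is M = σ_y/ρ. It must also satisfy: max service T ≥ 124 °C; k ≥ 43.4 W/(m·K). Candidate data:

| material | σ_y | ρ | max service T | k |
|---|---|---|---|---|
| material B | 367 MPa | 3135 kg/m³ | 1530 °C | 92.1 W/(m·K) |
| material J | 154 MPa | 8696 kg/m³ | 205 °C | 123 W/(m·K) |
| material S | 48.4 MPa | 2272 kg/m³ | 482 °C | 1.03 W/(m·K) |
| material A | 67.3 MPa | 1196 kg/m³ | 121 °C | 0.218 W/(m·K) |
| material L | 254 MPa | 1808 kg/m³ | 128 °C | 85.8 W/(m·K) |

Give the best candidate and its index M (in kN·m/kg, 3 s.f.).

Screen on constraints: max service T ≥ 124 °C; k ≥ 43.4 W/(m·K). Survivors: material B, material J, material L.
Evaluate M for each candidate:
  material L: M = 140 kN·m/kg
  material B: M = 117 kN·m/kg
  material J: M = 17.7 kN·m/kg
Material L has the largest M.

material L, M = 140 kN·m/kg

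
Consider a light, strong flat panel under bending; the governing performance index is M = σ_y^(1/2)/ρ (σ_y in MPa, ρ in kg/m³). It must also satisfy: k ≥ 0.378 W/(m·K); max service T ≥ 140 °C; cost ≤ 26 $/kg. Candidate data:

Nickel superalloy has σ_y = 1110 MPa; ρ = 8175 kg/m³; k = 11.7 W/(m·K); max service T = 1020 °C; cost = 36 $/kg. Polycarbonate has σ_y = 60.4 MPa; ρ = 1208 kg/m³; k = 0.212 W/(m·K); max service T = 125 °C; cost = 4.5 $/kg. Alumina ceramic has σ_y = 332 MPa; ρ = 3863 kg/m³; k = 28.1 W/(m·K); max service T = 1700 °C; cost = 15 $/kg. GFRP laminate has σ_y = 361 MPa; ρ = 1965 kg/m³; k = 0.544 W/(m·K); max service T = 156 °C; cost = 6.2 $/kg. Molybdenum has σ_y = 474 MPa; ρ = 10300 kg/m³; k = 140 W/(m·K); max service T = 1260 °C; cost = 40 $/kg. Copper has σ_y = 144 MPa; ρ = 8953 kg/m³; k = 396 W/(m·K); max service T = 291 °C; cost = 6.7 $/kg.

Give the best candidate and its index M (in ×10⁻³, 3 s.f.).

GFRP laminate, M = 9.67×10⁻³

Screen on constraints: k ≥ 0.378 W/(m·K); max service T ≥ 140 °C; cost ≤ 26 $/kg. Survivors: alumina ceramic, GFRP laminate, copper.
Per-candidate index values:
  GFRP laminate: M = 9.67×10⁻³
  alumina ceramic: M = 4.72×10⁻³
  copper: M = 1.34×10⁻³
The maximum is for GFRP laminate.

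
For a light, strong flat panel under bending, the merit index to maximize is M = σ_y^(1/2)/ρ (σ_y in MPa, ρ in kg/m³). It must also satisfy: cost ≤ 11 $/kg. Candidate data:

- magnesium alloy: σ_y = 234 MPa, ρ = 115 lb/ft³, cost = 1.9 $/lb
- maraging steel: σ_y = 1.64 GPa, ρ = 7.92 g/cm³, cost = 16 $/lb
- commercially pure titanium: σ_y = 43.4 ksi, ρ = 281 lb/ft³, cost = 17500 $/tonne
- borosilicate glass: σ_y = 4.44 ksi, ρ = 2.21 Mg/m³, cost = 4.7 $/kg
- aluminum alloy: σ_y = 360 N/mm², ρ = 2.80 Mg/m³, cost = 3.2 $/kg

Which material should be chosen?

Screen on constraints: cost ≤ 11 $/kg. Survivors: magnesium alloy, borosilicate glass, aluminum alloy.
Normalizing units and computing the index:
  magnesium alloy: σ_y = 234.0 MPa, ρ = 1842 kg/m³
  borosilicate glass: σ_y = 30.61 MPa, ρ = 2210 kg/m³
  aluminum alloy: σ_y = 360.0 MPa, ρ = 2800 kg/m³
  magnesium alloy: M = 8.30×10⁻³
  aluminum alloy: M = 6.78×10⁻³
  borosilicate glass: M = 2.50×10⁻³
Magnesium alloy has the largest M.

magnesium alloy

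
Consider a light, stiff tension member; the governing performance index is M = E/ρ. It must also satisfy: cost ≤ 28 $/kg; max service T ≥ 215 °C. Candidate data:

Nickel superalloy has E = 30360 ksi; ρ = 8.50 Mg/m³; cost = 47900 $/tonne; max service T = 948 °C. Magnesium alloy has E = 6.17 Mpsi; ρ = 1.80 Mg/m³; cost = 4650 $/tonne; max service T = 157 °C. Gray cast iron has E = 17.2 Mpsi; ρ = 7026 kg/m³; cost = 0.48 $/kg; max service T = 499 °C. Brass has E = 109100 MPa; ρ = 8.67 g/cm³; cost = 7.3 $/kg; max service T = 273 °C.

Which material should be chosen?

Screen on constraints: cost ≤ 28 $/kg; max service T ≥ 215 °C. Survivors: gray cast iron, brass.
After converting to SI:
  gray cast iron: E = 118.6 GPa, ρ = 7026 kg/m³
  brass: E = 109.1 GPa, ρ = 8670 kg/m³
  gray cast iron: M = 16.9 MN·m/kg
  brass: M = 12.6 MN·m/kg
Gray cast iron ranks first.

gray cast iron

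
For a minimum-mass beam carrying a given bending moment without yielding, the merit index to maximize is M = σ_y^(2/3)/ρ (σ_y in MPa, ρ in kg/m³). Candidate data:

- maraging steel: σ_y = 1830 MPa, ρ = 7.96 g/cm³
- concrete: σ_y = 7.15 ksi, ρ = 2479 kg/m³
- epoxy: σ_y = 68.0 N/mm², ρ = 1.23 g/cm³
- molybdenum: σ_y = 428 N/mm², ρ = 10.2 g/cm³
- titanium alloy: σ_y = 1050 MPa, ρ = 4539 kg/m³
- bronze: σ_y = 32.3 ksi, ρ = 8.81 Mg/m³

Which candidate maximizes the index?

titanium alloy

After converting to SI:
  maraging steel: σ_y = 1830 MPa, ρ = 7960 kg/m³
  concrete: σ_y = 49.30 MPa, ρ = 2479 kg/m³
  epoxy: σ_y = 68.00 MPa, ρ = 1230 kg/m³
  molybdenum: σ_y = 428.0 MPa, ρ = 10200 kg/m³
  titanium alloy: σ_y = 1050 MPa, ρ = 4539 kg/m³
  bronze: σ_y = 222.7 MPa, ρ = 8810 kg/m³
  titanium alloy: M = 22.8×10⁻³
  maraging steel: M = 18.8×10⁻³
  epoxy: M = 13.5×10⁻³
  molybdenum: M = 5.57×10⁻³
  concrete: M = 5.42×10⁻³
  bronze: M = 4.17×10⁻³
Titanium alloy has the largest M.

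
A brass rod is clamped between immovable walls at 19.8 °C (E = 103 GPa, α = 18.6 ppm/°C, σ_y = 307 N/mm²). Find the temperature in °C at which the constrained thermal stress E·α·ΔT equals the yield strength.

σ_y = 307 N/mm² = 307.0 MPa.
E·α·ΔT = 307.0 MPa ⇒ ΔT = 307.0 / (103.0×10³ × 18.6×10⁻⁶) = 160.2 K.
T = 19.8 + 160.2 = 180.0 °C.

180 °C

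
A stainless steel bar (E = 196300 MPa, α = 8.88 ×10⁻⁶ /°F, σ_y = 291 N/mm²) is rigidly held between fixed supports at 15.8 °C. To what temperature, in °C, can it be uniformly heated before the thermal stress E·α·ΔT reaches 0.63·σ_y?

E = 196300 MPa = 196.3 GPa.
α = 8.88×10⁻⁶/°F × 9/5 = 16.0×10⁻⁶/K.
σ_y = 291 N/mm² = 291.0 MPa.
E·α·ΔT = 183.3 MPa ⇒ ΔT = 183.3 / (196.3×10³ × 16.0×10⁻⁶) = 58.43 K.
T = 15.8 + 58.43 = 74.23 °C.

74.2 °C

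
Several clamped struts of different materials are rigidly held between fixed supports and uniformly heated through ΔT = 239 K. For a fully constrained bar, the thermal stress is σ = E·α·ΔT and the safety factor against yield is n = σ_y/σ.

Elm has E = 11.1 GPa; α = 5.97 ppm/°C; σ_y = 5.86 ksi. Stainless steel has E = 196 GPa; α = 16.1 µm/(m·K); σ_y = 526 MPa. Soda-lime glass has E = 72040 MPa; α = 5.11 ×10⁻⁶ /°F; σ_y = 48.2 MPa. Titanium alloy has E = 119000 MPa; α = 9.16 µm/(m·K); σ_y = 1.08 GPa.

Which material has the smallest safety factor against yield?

soda-lime glass

In consistent units (E in GPa, α in ×10⁻⁶/K, σ_y in MPa):
  elm: E = 11.10, α = 5.97, σ_y = 40.40 → σ = 15.8 MPa, n = 2.55
  stainless steel: E = 196.0, α = 16.1, σ_y = 526.0 → σ = 754 MPa, n = 0.697
  soda-lime glass: E = 72.04, α = 9.20, σ_y = 48.20 → σ = 158 MPa, n = 0.304
  titanium alloy: E = 119.0, α = 9.16, σ_y = 1080 → σ = 261 MPa, n = 4.15
The minimum is soda-lime glass at n = 0.304.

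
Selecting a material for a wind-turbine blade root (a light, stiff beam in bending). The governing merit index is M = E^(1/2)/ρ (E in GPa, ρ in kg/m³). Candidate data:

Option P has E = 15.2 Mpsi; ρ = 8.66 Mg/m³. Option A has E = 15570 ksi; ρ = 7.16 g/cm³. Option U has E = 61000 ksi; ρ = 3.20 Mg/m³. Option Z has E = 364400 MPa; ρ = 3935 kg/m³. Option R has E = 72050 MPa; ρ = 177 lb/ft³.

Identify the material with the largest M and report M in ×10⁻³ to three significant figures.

option U, M = 6.41×10⁻³

After converting to SI:
  option P: E = 104.8 GPa, ρ = 8660 kg/m³
  option A: E = 107.4 GPa, ρ = 7160 kg/m³
  option U: E = 420.6 GPa, ρ = 3200 kg/m³
  option Z: E = 364.4 GPa, ρ = 3935 kg/m³
  option R: E = 72.05 GPa, ρ = 2835 kg/m³
  option U: M = 6.41×10⁻³
  option Z: M = 4.85×10⁻³
  option R: M = 2.99×10⁻³
  option A: M = 1.45×10⁻³
  option P: M = 1.18×10⁻³
Highest index: option U.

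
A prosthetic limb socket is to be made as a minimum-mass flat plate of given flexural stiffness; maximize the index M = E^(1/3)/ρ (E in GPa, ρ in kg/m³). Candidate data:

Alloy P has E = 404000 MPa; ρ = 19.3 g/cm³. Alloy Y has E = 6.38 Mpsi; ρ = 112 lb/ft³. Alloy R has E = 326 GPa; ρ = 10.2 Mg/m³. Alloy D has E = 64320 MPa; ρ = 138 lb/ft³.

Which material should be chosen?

In SI units:
  alloy P: E = 404.0 GPa, ρ = 19300 kg/m³
  alloy Y: E = 43.99 GPa, ρ = 1794 kg/m³
  alloy R: E = 326.0 GPa, ρ = 10200 kg/m³
  alloy D: E = 64.32 GPa, ρ = 2211 kg/m³
  alloy Y: M = 1.97×10⁻³
  alloy D: M = 1.81×10⁻³
  alloy R: M = 0.675×10⁻³
  alloy P: M = 0.383×10⁻³
The maximum is for alloy Y.

alloy Y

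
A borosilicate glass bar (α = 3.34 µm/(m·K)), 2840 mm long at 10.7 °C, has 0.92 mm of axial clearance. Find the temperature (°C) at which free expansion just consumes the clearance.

α·L₀·ΔT = 0.92 mm ⇒ ΔT = 0.92 / (3.34×10⁻⁶ × 2840.0) = 96.99 K.
T = 10.7 + 96.99 = 107.7 °C.

108 °C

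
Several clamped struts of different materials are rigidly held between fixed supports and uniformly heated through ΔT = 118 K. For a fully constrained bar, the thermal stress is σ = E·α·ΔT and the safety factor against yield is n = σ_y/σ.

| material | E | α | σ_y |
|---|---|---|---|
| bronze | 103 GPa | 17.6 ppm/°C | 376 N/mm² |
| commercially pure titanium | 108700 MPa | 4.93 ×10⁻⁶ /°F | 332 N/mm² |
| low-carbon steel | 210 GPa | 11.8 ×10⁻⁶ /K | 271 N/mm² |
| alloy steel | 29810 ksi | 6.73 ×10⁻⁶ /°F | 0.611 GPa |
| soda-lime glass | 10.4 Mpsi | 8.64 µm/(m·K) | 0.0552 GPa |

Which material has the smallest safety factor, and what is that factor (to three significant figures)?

In consistent units (E in GPa, α in ×10⁻⁶/K, σ_y in MPa):
  bronze: E = 103.0, α = 17.6, σ_y = 376.0 → σ = 214 MPa, n = 1.76
  commercially pure titanium: E = 108.7, α = 8.87, σ_y = 332.0 → σ = 114 MPa, n = 2.92
  low-carbon steel: E = 210.0, α = 11.8, σ_y = 271.0 → σ = 292 MPa, n = 0.927
  alloy steel: E = 205.5, α = 12.1, σ_y = 611.0 → σ = 294 MPa, n = 2.08
  soda-lime glass: E = 71.71, α = 8.64, σ_y = 55.20 → σ = 73.1 MPa, n = 0.755
The minimum is soda-lime glass at n = 0.755.

soda-lime glass, n = 0.755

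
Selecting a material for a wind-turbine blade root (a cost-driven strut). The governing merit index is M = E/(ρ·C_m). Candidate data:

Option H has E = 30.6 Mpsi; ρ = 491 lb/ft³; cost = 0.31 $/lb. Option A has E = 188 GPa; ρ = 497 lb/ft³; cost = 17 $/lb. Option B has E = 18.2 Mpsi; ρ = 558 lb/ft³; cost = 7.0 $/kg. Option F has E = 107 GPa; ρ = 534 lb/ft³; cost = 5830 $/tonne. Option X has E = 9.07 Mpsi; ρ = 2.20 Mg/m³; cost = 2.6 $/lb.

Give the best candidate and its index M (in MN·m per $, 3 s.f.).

After converting to SI:
  option H: E = 211.0 GPa, ρ = 7865 kg/m³, cost = 0.6834 $/kg
  option A: E = 188.0 GPa, ρ = 7961 kg/m³, cost = 37.48 $/kg
  option B: E = 125.5 GPa, ρ = 8938 kg/m³, cost = 7.000 $/kg
  option F: E = 107.0 GPa, ρ = 8554 kg/m³, cost = 5.830 $/kg
  option X: E = 62.54 GPa, ρ = 2200 kg/m³, cost = 5.732 $/kg
  option H: M = 39.3 MN·m per $
  option X: M = 4.96 MN·m per $
  option F: M = 2.15 MN·m per $
  option B: M = 2.01 MN·m per $
  option A: M = 0.630 MN·m per $
Option H has the largest M.

option H, M = 39.3 MN·m per $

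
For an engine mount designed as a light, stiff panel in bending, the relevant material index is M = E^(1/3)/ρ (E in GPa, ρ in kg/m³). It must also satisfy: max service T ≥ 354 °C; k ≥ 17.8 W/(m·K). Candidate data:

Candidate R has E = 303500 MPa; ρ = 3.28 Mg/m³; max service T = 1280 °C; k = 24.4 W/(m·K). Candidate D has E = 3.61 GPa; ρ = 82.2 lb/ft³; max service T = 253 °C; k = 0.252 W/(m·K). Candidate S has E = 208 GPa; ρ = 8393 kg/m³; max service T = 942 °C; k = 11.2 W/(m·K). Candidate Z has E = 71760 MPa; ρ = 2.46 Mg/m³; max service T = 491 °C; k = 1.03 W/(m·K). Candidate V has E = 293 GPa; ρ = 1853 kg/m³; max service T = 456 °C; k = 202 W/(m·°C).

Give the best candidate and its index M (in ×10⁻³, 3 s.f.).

Screen on constraints: max service T ≥ 354 °C; k ≥ 17.8 W/(m·K). Survivors: candidate R, candidate V.
Convert each candidate to consistent units, then evaluate M:
  candidate R: E = 303.5 GPa, ρ = 3280 kg/m³
  candidate V: E = 293.0 GPa, ρ = 1853 kg/m³
  candidate V: M = 3.58×10⁻³
  candidate R: M = 2.05×10⁻³
Candidate V has the largest M.

candidate V, M = 3.58×10⁻³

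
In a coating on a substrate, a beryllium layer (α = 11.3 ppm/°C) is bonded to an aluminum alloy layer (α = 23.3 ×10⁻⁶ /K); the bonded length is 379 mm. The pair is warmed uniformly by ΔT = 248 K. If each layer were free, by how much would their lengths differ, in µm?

Δα = |11.3 − 23.3|×10⁻⁶/K = 12.0×10⁻⁶/K.
ΔL_mismatch = Δα·L·ΔT = 12.0×10⁻⁶ × 379.0 mm × 248.0 K = 1130 µm.

1130 µm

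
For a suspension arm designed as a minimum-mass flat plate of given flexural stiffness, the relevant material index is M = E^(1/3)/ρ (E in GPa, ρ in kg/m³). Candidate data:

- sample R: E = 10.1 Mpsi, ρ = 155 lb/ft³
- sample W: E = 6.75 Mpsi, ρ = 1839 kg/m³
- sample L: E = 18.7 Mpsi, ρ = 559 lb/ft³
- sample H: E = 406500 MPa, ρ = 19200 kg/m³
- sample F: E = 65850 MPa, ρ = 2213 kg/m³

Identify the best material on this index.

After converting to SI:
  sample R: E = 69.64 GPa, ρ = 2483 kg/m³
  sample W: E = 46.54 GPa, ρ = 1839 kg/m³
  sample L: E = 128.9 GPa, ρ = 8954 kg/m³
  sample H: E = 406.5 GPa, ρ = 19200 kg/m³
  sample F: E = 65.85 GPa, ρ = 2213 kg/m³
  sample W: M = 1.96×10⁻³
  sample F: M = 1.82×10⁻³
  sample R: M = 1.66×10⁻³
  sample L: M = 0.564×10⁻³
  sample H: M = 0.386×10⁻³
The maximum is for sample W.

sample W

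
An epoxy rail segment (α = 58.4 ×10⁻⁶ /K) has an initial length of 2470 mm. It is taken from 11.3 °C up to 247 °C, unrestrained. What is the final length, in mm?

ΔT = 247 − 11.3 = 235.7 K.
ΔL = α·L₀·ΔT = 58.4×10⁻⁶ × 2470 mm × 235.7 K = 34.0 mm.
L = L₀ + ΔL = 2470 + 34.0 = 2504.0 mm.

2504.0 mm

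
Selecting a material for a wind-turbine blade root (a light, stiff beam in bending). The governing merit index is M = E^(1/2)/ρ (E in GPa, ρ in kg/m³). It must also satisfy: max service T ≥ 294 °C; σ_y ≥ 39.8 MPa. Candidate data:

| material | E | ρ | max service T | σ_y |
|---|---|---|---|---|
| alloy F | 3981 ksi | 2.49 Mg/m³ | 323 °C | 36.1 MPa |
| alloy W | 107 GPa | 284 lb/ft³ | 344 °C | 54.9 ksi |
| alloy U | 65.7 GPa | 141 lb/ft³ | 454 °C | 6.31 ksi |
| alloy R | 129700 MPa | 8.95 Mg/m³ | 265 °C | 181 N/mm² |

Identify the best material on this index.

Screen on constraints: max service T ≥ 294 °C; σ_y ≥ 39.8 MPa. Survivors: alloy W, alloy U.
After converting to SI:
  alloy W: E = 107.0 GPa, ρ = 4549 kg/m³
  alloy U: E = 65.70 GPa, ρ = 2259 kg/m³
  alloy U: M = 3.59×10⁻³
  alloy W: M = 2.27×10⁻³
Alloy U has the largest M.

alloy U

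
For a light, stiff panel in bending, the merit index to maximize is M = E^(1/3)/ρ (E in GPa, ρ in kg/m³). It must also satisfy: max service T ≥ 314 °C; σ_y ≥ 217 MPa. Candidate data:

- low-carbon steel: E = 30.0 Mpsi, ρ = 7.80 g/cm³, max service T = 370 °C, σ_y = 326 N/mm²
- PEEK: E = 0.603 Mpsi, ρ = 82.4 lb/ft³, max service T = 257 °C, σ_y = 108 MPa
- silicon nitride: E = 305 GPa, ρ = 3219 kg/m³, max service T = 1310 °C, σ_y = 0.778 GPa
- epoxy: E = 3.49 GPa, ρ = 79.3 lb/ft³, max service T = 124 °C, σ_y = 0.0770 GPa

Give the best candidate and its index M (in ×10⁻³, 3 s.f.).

Screen on constraints: max service T ≥ 314 °C; σ_y ≥ 217 MPa. Survivors: low-carbon steel, silicon nitride.
Putting every candidate on a common basis:
  low-carbon steel: E = 206.8 GPa, ρ = 7800 kg/m³
  silicon nitride: E = 305.0 GPa, ρ = 3219 kg/m³
  silicon nitride: M = 2.09×10⁻³
  low-carbon steel: M = 0.758×10⁻³
Highest index: silicon nitride.

silicon nitride, M = 2.09×10⁻³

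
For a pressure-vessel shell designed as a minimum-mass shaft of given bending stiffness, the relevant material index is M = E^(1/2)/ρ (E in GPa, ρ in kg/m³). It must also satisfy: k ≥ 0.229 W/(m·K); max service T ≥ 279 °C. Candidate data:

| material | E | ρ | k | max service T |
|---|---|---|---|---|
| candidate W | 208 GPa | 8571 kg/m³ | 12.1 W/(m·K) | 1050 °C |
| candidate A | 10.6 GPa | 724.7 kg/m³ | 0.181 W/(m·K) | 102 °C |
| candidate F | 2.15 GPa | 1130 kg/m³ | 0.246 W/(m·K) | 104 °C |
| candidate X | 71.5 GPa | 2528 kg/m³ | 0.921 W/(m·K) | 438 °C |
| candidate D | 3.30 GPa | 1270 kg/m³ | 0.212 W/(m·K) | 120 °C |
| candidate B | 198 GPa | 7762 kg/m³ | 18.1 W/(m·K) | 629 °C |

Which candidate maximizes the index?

candidate X

Screen on constraints: k ≥ 0.229 W/(m·K); max service T ≥ 279 °C. Survivors: candidate W, candidate X, candidate B.
Per-candidate index values:
  candidate X: M = 3.34×10⁻³
  candidate B: M = 1.81×10⁻³
  candidate W: M = 1.68×10⁻³
Candidate X ranks first.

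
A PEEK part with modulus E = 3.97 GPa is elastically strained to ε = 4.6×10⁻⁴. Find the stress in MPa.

1.83 MPa

σ = E·ε = 3970 MPa × 4.6×10⁻⁴ = 1.83 MPa.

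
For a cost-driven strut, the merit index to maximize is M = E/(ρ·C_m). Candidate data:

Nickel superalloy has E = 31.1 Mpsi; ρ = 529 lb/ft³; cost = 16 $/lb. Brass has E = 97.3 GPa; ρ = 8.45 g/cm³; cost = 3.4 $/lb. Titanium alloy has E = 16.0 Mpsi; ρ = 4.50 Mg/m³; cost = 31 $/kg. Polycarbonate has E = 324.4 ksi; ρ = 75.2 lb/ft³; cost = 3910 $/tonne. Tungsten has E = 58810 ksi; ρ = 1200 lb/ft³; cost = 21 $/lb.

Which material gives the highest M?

brass

In SI units:
  nickel superalloy: E = 214.4 GPa, ρ = 8474 kg/m³, cost = 35.27 $/kg
  brass: E = 97.30 GPa, ρ = 8450 kg/m³, cost = 7.496 $/kg
  titanium alloy: E = 110.3 GPa, ρ = 4500 kg/m³, cost = 31.00 $/kg
  polycarbonate: E = 2.237 GPa, ρ = 1205 kg/m³, cost = 3.910 $/kg
  tungsten: E = 405.5 GPa, ρ = 19220 kg/m³, cost = 46.30 $/kg
  brass: M = 1.54 MN·m per $
  titanium alloy: M = 0.791 MN·m per $
  nickel superalloy: M = 0.717 MN·m per $
  polycarbonate: M = 0.475 MN·m per $
  tungsten: M = 0.456 MN·m per $
Brass ranks first.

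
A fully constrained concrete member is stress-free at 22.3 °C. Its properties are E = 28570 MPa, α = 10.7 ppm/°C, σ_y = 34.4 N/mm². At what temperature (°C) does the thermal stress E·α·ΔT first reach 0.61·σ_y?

90.9 °C

E = 28570 MPa = 28.57 GPa.
σ_y = 34.4 N/mm² = 34.40 MPa.
E·α·ΔT = 20.98 MPa ⇒ ΔT = 20.98 / (28.57×10³ × 10.7×10⁻⁶) = 68.64 K.
T = 22.3 + 68.64 = 90.94 °C.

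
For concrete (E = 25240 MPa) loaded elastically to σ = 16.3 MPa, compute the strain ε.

E = 25240 MPa = 25.24 GPa = 25240 MPa.
ε = σ/E = 16.3 / 25240 = 6.46×10⁻⁴.

6.46×10⁻⁴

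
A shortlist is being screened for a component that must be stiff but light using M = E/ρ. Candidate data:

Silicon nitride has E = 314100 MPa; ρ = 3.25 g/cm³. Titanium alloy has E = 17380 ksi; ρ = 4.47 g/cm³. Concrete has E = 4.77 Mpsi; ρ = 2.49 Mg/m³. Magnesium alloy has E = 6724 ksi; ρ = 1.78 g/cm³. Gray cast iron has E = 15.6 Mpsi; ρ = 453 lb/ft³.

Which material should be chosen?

silicon nitride

In SI units:
  silicon nitride: E = 314.1 GPa, ρ = 3250 kg/m³
  titanium alloy: E = 119.8 GPa, ρ = 4470 kg/m³
  concrete: E = 32.89 GPa, ρ = 2490 kg/m³
  magnesium alloy: E = 46.36 GPa, ρ = 1780 kg/m³
  gray cast iron: E = 107.6 GPa, ρ = 7256 kg/m³
  silicon nitride: M = 96.6 MN·m/kg
  titanium alloy: M = 26.8 MN·m/kg
  magnesium alloy: M = 26.0 MN·m/kg
  gray cast iron: M = 14.8 MN·m/kg
  concrete: M = 13.2 MN·m/kg
Silicon nitride has the largest M.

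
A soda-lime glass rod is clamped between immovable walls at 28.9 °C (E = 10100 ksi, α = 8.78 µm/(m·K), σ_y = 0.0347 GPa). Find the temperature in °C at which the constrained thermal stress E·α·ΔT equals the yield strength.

E = 10100 ksi = 69.64 GPa.
σ_y = 0.0347 GPa = 34.70 MPa.
E·α·ΔT = 34.70 MPa ⇒ ΔT = 34.70 / (69.64×10³ × 8.78×10⁻⁶) = 56.75 K.
T = 28.9 + 56.75 = 85.65 °C.

85.7 °C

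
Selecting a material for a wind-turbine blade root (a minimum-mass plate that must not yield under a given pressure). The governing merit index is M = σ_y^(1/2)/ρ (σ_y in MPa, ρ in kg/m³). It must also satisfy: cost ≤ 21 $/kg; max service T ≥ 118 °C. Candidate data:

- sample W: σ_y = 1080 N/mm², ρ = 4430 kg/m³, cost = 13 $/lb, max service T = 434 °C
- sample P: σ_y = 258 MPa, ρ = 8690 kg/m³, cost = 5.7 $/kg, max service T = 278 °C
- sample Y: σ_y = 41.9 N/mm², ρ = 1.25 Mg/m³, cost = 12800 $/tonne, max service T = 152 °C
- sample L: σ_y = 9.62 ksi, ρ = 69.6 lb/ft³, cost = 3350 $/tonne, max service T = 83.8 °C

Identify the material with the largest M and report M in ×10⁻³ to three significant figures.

Screen on constraints: cost ≤ 21 $/kg; max service T ≥ 118 °C. Survivors: sample P, sample Y.
Putting every candidate on a common basis:
  sample P: σ_y = 258.0 MPa, ρ = 8690 kg/m³
  sample Y: σ_y = 41.90 MPa, ρ = 1250 kg/m³
  sample Y: M = 5.18×10⁻³
  sample P: M = 1.85×10⁻³
Sample Y has the largest M.

sample Y, M = 5.18×10⁻³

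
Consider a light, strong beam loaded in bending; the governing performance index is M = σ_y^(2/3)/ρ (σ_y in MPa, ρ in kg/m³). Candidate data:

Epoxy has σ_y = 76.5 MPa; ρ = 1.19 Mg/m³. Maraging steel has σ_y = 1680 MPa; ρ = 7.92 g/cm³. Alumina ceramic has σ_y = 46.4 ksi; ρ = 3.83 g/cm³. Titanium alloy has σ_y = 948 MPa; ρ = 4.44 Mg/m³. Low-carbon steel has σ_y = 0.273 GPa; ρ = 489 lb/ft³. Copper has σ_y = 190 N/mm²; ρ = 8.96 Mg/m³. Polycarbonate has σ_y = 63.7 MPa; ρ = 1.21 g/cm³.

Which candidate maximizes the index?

After converting to SI:
  epoxy: σ_y = 76.50 MPa, ρ = 1190 kg/m³
  maraging steel: σ_y = 1680 MPa, ρ = 7920 kg/m³
  alumina ceramic: σ_y = 319.9 MPa, ρ = 3830 kg/m³
  titanium alloy: σ_y = 948.0 MPa, ρ = 4440 kg/m³
  low-carbon steel: σ_y = 273.0 MPa, ρ = 7833 kg/m³
  copper: σ_y = 190.0 MPa, ρ = 8960 kg/m³
  polycarbonate: σ_y = 63.70 MPa, ρ = 1210 kg/m³
  titanium alloy: M = 21.7×10⁻³
  maraging steel: M = 17.8×10⁻³
  epoxy: M = 15.1×10⁻³
  polycarbonate: M = 13.2×10⁻³
  alumina ceramic: M = 12.2×10⁻³
  low-carbon steel: M = 5.37×10⁻³
  copper: M = 3.69×10⁻³
Titanium alloy ranks first.

titanium alloy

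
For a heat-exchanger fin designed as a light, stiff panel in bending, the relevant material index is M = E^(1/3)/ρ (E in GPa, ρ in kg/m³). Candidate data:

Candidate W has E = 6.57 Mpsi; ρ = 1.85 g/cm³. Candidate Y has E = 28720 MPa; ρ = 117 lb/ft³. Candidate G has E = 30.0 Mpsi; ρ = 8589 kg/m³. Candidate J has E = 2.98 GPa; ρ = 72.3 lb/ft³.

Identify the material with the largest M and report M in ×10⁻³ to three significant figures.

After converting to SI:
  candidate W: E = 45.30 GPa, ρ = 1850 kg/m³
  candidate Y: E = 28.72 GPa, ρ = 1874 kg/m³
  candidate G: E = 206.8 GPa, ρ = 8589 kg/m³
  candidate J: E = 2.980 GPa, ρ = 1158 kg/m³
  candidate W: M = 1.93×10⁻³
  candidate Y: M = 1.63×10⁻³
  candidate J: M = 1.24×10⁻³
  candidate G: M = 0.689×10⁻³
Highest index: candidate W.

candidate W, M = 1.93×10⁻³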